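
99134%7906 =4262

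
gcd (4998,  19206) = 6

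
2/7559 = 2/7559 = 0.00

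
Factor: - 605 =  - 5^1 *11^2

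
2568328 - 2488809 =79519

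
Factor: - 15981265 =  - 5^1*3196253^1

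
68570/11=6233+7/11  =  6233.64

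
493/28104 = 493/28104 = 0.02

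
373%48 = 37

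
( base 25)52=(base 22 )5h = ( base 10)127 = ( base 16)7f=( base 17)78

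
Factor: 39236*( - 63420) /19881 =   -  829449040/6627 = - 2^4*3^( - 1)*5^1*7^1 *17^1*47^( - 2)*151^1 * 577^1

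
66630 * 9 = 599670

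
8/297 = 8/297 = 0.03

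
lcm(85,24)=2040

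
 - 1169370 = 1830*(-639) 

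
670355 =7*95765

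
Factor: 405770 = 2^1*5^1*40577^1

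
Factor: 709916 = 2^2*19^1*9341^1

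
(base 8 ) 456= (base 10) 302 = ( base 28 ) AM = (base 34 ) 8U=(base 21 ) e8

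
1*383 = 383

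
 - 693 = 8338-9031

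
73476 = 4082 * 18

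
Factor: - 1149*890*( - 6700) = 6851487000= 2^3*3^1*5^3*67^1*89^1*383^1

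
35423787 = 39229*903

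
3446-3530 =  - 84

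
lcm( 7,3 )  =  21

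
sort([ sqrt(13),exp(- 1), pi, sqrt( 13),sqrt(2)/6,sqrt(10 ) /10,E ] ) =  [sqrt(2)/6, sqrt( 10 ) /10, exp( - 1 ),E,pi,sqrt(13 ),sqrt(13 ) ]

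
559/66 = 559/66 = 8.47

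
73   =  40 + 33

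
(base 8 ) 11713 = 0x13CB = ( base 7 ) 20526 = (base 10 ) 5067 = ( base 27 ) 6PI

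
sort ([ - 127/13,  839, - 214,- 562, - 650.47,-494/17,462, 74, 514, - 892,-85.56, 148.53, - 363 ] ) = [-892, - 650.47, - 562,- 363,  -  214,-85.56, - 494/17,-127/13,74,148.53, 462, 514,839]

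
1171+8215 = 9386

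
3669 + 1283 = 4952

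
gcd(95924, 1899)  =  1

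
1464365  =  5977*245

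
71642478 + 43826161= 115468639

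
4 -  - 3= 7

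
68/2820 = 17/705= 0.02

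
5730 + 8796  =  14526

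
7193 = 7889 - 696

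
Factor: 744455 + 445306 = 3^1*19^1* 20873^1 = 1189761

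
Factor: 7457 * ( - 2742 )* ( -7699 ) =157422176706  =  2^1*3^1*457^1 *7457^1*7699^1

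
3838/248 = 1919/124 =15.48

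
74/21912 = 37/10956  =  0.00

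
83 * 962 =79846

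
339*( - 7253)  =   - 2458767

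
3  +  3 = 6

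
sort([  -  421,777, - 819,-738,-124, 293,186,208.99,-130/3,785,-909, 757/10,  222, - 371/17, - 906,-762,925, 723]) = [-909,-906, - 819,-762, - 738,-421, - 124,-130/3,-371/17,757/10,186  ,  208.99 , 222,293,723, 777, 785,  925] 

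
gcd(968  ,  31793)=1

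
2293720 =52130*44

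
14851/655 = 14851/655= 22.67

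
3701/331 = 11+60/331 = 11.18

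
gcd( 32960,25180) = 20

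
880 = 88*10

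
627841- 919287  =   - 291446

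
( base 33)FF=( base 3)200220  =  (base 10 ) 510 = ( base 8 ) 776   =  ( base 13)303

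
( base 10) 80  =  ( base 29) 2m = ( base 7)143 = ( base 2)1010000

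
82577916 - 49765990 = 32811926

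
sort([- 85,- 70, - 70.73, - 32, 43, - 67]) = [ - 85, - 70.73,-70,-67, - 32,43]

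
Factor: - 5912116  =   - 2^2*7^1*19^1 * 11113^1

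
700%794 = 700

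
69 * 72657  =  5013333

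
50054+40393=90447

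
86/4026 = 43/2013 = 0.02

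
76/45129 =76/45129 =0.00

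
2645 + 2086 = 4731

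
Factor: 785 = 5^1*157^1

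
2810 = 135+2675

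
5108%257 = 225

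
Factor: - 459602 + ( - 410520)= - 870122 = -2^1*11^1*39551^1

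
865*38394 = 33210810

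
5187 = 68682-63495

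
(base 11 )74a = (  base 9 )1211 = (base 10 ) 901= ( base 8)1605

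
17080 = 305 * 56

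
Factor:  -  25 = -5^2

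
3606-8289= - 4683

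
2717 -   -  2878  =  5595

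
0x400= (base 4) 100000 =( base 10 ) 1024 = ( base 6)4424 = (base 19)2FH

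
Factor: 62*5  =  310 = 2^1*5^1*31^1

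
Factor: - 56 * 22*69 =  - 2^4*3^1*7^1*11^1*23^1 = -  85008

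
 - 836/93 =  - 9 + 1/93 = - 8.99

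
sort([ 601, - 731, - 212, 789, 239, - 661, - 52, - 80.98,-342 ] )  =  [ - 731, - 661, - 342, - 212, - 80.98, - 52,  239, 601,  789]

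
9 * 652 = 5868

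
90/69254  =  45/34627 = 0.00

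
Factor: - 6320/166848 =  - 2^( - 2)*3^( - 1 )*5^1 *11^( - 1) = - 5/132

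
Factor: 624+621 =3^1*5^1*83^1 = 1245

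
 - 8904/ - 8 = 1113  +  0/1 = 1113.00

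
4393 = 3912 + 481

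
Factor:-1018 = -2^1*509^1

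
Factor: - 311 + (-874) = - 1185 = - 3^1 * 5^1*79^1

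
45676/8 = 5709 + 1/2 = 5709.50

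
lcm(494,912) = 11856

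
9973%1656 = 37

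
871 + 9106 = 9977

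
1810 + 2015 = 3825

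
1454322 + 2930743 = 4385065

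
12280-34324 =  - 22044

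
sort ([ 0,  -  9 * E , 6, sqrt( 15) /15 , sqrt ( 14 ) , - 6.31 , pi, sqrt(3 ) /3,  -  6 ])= [ - 9*  E, - 6.31, - 6,0,sqrt( 15 ) /15,  sqrt(3 )/3, pi,sqrt(14) , 6]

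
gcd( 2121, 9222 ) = 3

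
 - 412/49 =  - 9  +  29/49 = - 8.41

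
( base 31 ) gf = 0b111111111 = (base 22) 115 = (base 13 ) 304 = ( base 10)511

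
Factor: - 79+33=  - 46 = - 2^1 * 23^1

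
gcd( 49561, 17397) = 1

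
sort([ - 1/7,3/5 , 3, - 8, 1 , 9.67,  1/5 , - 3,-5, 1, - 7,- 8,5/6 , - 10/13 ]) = [ - 8, - 8, - 7,- 5, - 3, - 10/13, - 1/7, 1/5, 3/5,5/6, 1,1 , 3 , 9.67] 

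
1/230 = 1/230=0.00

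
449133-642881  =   - 193748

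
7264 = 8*908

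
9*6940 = 62460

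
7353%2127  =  972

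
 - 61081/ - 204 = 3593/12=299.42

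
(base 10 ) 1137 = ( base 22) 27f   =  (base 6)5133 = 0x471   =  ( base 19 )32g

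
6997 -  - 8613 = 15610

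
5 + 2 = 7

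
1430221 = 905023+525198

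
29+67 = 96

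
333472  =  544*613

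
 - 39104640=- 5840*6696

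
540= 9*60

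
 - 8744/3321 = - 3 + 1219/3321 = - 2.63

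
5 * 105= 525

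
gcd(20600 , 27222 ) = 2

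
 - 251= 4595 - 4846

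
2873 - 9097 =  - 6224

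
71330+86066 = 157396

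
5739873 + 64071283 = 69811156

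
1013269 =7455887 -6442618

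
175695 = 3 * 58565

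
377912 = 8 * 47239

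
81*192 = 15552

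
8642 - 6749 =1893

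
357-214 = 143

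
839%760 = 79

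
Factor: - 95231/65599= - 65599^( - 1)*95231^1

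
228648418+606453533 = 835101951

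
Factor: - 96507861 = -3^1*17^1*1892311^1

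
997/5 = 997/5 = 199.40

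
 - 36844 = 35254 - 72098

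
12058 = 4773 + 7285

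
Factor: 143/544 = 2^( - 5)*11^1*13^1*17^( - 1) 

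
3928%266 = 204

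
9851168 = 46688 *211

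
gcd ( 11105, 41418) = 1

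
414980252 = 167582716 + 247397536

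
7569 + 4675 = 12244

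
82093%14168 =11253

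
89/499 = 89/499 = 0.18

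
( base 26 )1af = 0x3b7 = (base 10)951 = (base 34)rx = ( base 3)1022020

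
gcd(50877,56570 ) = 1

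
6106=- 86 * ( - 71 ) 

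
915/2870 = 183/574 = 0.32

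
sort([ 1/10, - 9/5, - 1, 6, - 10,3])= [ - 10,  -  9/5, - 1, 1/10 , 3,6 ] 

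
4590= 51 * 90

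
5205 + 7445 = 12650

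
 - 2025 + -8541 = -10566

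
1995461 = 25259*79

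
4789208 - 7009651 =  - 2220443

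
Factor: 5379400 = 2^3 * 5^2*13^1*2069^1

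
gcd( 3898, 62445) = 1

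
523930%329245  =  194685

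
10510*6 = 63060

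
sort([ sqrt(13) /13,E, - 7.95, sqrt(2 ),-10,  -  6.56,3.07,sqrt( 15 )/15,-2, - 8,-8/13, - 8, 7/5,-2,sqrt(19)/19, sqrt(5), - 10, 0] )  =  [ - 10,- 10, - 8, - 8, - 7.95, - 6.56, - 2, - 2, - 8/13, 0,sqrt ( 19)/19, sqrt( 15 )/15 , sqrt(13)/13, 7/5,sqrt(2), sqrt (5), E, 3.07]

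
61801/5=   61801/5  =  12360.20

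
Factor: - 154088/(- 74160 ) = 2^( - 1)*3^ ( - 2 )*5^( - 1 )*11^1*17^1 = 187/90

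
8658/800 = 4329/400 = 10.82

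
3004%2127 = 877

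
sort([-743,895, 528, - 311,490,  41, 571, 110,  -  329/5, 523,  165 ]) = [ - 743, - 311, -329/5,41,110,165, 490,523, 528,  571,895 ] 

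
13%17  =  13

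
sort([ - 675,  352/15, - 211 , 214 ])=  [ - 675,-211, 352/15, 214]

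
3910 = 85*46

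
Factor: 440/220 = 2=2^1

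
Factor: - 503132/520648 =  - 833/862 = - 2^( - 1 ) *7^2*17^1*431^ ( - 1 ) 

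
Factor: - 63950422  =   - 2^1*409^1 * 78179^1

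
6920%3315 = 290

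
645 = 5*129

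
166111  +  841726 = 1007837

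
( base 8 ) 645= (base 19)133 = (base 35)c1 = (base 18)157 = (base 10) 421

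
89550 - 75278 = 14272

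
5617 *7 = 39319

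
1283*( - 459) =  - 588897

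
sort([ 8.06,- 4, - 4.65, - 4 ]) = [ - 4.65  , - 4, - 4,8.06 ]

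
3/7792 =3/7792 = 0.00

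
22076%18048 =4028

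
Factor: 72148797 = 3^2*7^1*43^1 * 26633^1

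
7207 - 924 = 6283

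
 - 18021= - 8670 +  - 9351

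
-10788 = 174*(-62)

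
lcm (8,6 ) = 24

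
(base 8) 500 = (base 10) 320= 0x140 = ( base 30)ak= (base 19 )gg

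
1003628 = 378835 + 624793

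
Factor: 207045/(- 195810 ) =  - 2^( - 1)*3^1 * 43^1 * 61^(- 1) = -  129/122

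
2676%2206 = 470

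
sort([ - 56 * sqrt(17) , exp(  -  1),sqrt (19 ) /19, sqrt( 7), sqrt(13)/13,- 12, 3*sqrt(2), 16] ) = [ - 56*sqrt(17), - 12, sqrt( 19 ) /19, sqrt(13)/13, exp( - 1 ), sqrt( 7), 3*sqrt(2), 16]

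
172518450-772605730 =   -  600087280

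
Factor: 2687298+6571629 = 3^1*3086309^1 = 9258927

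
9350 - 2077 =7273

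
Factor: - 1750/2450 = -5/7 = - 5^1*7^(-1 )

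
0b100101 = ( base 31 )16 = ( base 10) 37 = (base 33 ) 14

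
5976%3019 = 2957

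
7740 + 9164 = 16904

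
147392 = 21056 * 7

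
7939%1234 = 535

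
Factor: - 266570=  - 2^1*5^1 * 19^1*23^1*61^1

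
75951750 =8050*9435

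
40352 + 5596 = 45948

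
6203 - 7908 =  -1705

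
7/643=7/643  =  0.01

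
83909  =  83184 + 725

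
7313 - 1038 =6275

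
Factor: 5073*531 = 2693763=3^3*19^1 * 59^1 *89^1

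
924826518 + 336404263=1261230781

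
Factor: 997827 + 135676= 7^1*113^1*1433^1 = 1133503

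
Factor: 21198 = 2^1*3^1*3533^1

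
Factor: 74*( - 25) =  - 1850 = - 2^1 * 5^2 * 37^1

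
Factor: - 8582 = -2^1*7^1*613^1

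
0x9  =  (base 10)9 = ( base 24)9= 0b1001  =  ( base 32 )9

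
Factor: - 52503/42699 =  - 11^1*37^1 * 331^( - 1) = - 407/331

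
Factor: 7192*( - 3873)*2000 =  - 2^7*3^1*5^3*29^1*31^1 * 1291^1  =  - 55709232000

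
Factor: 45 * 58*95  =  2^1*3^2*5^2*19^1*29^1 = 247950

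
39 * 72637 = 2832843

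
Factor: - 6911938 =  - 2^1*11^1 * 211^1*1489^1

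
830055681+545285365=1375341046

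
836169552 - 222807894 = 613361658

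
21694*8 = 173552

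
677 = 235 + 442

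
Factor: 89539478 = 2^1 * 7^1  *  6395677^1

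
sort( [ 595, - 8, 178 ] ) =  [ - 8 , 178,595 ]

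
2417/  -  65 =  - 38 + 53/65=- 37.18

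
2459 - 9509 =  - 7050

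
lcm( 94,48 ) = 2256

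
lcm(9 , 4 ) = 36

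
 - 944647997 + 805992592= - 138655405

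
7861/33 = 238  +  7/33 = 238.21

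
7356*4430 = 32587080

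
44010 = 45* 978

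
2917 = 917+2000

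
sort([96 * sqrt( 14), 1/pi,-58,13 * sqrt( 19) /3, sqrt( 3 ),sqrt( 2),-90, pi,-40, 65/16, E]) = [ -90, - 58,-40,1/pi,sqrt(2 ) , sqrt( 3),E, pi, 65/16, 13*sqrt ( 19 ) /3, 96 * sqrt( 14)] 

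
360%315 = 45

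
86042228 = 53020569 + 33021659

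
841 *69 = 58029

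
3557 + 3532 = 7089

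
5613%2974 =2639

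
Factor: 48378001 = 7^1*283^1*24421^1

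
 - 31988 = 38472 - 70460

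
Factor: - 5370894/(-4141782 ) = 3^1*79^1 *109^(  -  1 )*1259^1*2111^( - 1) = 298383/230099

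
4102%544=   294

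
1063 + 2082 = 3145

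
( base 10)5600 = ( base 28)740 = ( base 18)h52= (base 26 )87a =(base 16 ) 15e0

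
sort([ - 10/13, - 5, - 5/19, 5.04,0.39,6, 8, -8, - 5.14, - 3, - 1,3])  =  [ - 8, - 5.14,- 5, - 3, - 1, - 10/13, - 5/19, 0.39, 3 , 5.04,6,8 ] 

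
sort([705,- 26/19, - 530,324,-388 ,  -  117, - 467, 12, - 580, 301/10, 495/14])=[ - 580, - 530, - 467, - 388, - 117, - 26/19, 12, 301/10,495/14, 324, 705]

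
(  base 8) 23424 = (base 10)10004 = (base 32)9OK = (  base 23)IKM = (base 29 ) bps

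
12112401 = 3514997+8597404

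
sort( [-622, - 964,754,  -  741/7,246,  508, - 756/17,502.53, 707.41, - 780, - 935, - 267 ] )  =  [ - 964, - 935, - 780,- 622, - 267,  -  741/7, - 756/17, 246, 502.53,  508,707.41,754 ]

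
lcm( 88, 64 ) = 704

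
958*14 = 13412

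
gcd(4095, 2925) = 585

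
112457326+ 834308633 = 946765959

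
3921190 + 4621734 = 8542924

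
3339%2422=917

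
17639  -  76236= - 58597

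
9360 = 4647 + 4713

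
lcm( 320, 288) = 2880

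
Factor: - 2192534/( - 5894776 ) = 1096267/2947388=2^(  -  2)*736847^( - 1)*1096267^1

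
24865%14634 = 10231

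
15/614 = 15/614 = 0.02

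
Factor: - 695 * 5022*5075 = - 2^1 * 3^4 * 5^3*7^1 * 29^1 * 31^1 * 139^1 =-  17713221750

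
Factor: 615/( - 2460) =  - 1/4 = -2^ ( -2 ) 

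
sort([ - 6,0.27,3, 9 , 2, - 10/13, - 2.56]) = [ - 6,-2.56, - 10/13, 0.27 , 2 , 3,9 ]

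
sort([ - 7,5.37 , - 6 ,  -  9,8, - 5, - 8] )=[ - 9  , -8, - 7, - 6,  -  5, 5.37,8] 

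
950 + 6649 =7599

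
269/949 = 269/949  =  0.28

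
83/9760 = 83/9760 = 0.01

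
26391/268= 98 + 127/268 = 98.47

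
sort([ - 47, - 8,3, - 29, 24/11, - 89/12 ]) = [ - 47, - 29, - 8 , - 89/12,24/11,3]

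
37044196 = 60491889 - 23447693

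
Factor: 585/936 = 5/8 = 2^( - 3)*5^1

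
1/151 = 1/151 = 0.01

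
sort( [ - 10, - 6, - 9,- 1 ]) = [ - 10, - 9,- 6, - 1 ] 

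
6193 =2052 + 4141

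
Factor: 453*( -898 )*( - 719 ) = 2^1*3^1*151^1*449^1*719^1 = 292484886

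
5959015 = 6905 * 863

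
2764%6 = 4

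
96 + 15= 111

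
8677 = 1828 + 6849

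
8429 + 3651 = 12080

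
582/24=97/4=24.25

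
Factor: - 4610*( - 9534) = 43951740 = 2^2*3^1*5^1*7^1*227^1*461^1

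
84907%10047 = 4531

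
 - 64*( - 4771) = 305344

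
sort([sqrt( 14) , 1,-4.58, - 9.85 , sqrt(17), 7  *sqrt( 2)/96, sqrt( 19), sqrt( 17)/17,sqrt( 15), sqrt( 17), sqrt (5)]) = [ - 9.85,  -  4.58,7 * sqrt( 2)/96, sqrt( 17)/17, 1, sqrt( 5), sqrt( 14), sqrt(15 ),  sqrt (17), sqrt ( 17), sqrt (19 )]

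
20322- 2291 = 18031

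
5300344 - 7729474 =-2429130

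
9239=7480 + 1759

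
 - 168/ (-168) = 1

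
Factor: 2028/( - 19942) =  - 2^1*3^1*59^( - 1 )  =  -6/59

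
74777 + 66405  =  141182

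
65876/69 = 954 + 50/69 = 954.72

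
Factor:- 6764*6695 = -45284980=- 2^2*5^1 * 13^1 * 19^1*89^1*103^1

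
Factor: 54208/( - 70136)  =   - 616/797=- 2^3*7^1*11^1*797^(- 1 ) 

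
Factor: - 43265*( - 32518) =2^1*5^1*17^1 * 71^1*229^1*509^1  =  1406891270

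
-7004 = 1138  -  8142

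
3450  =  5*690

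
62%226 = 62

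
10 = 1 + 9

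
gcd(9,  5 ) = 1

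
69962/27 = 69962/27 = 2591.19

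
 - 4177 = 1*( - 4177)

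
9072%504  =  0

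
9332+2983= 12315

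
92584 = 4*23146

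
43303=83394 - 40091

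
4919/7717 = 4919/7717 = 0.64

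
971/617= 1 + 354/617 =1.57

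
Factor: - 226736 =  -2^4*37^1*383^1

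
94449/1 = 94449 = 94449.00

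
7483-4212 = 3271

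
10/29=10/29 =0.34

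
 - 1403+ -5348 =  -6751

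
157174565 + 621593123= 778767688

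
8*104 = 832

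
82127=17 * 4831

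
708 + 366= 1074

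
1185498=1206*983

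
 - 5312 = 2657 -7969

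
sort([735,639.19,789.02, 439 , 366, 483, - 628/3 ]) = [ - 628/3, 366,439, 483,639.19  ,  735, 789.02]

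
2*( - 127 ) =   -  254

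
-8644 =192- 8836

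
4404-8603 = - 4199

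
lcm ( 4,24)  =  24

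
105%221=105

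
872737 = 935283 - 62546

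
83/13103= 83/13103 =0.01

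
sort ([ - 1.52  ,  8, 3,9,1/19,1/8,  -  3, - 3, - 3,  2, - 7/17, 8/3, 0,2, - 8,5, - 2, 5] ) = [ - 8, - 3, - 3, - 3, - 2, - 1.52, - 7/17, 0 , 1/19,1/8 , 2, 2, 8/3,  3,5, 5, 8,9] 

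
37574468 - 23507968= 14066500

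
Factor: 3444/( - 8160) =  - 2^( - 3) * 5^( - 1 )*7^1*17^( - 1 ) * 41^1 = - 287/680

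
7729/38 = 203+15/38 = 203.39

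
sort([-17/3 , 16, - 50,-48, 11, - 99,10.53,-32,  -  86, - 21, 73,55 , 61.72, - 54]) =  [ -99,-86, - 54, -50, - 48, - 32,  -  21, - 17/3,  10.53, 11,16, 55,61.72, 73]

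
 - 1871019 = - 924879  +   - 946140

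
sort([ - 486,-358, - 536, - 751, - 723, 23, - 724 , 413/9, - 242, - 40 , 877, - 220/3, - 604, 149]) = [ - 751 , - 724, - 723,-604, - 536, - 486, - 358, - 242, - 220/3, - 40, 23,413/9, 149,  877 ]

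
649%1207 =649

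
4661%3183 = 1478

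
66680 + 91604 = 158284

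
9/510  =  3/170 = 0.02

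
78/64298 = 3/2473  =  0.00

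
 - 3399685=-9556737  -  - 6157052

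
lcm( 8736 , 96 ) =8736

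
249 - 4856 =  - 4607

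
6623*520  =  3443960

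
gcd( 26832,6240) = 624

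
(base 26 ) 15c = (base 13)4ac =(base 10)818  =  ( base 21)1hk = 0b1100110010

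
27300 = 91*300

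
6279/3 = 2093 = 2093.00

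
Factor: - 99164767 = - 13^1*167^1 * 45677^1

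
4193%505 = 153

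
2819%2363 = 456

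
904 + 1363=2267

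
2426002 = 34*71353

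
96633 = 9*10737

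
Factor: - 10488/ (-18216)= 19/33 =3^(-1 )*11^( - 1 )*19^1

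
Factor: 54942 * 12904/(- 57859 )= - 2^4 * 3^1*1613^1 *9157^1 * 57859^( - 1 ) = - 708971568/57859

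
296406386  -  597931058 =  - 301524672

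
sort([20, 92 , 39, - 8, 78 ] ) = [ - 8,20,39,78, 92 ] 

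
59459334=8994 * 6611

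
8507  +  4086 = 12593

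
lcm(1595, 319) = 1595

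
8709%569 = 174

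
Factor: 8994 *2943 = 2^1*3^4*109^1 *1499^1 = 26469342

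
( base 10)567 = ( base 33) H6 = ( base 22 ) 13H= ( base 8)1067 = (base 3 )210000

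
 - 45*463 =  - 20835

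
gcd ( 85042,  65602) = 2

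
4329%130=39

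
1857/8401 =1857/8401 = 0.22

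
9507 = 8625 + 882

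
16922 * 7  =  118454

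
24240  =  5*4848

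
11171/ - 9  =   - 11171/9 =- 1241.22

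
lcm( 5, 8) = 40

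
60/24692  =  15/6173 = 0.00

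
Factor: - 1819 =-17^1*107^1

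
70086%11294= 2322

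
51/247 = 51/247 = 0.21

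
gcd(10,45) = 5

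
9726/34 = 286 + 1/17  =  286.06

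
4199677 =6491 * 647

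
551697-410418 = 141279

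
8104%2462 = 718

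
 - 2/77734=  - 1/38867 = - 0.00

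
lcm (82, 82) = 82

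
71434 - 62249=9185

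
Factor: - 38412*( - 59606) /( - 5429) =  - 2^3*3^2 * 11^1*61^( - 1 ) *89^( - 1 )*97^1*29803^1 = - 2289585672/5429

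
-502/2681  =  -502/2681 = - 0.19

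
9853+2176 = 12029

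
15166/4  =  7583/2 =3791.50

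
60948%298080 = 60948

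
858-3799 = -2941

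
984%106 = 30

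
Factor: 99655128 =2^3*3^2*1384099^1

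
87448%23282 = 17602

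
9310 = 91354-82044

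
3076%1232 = 612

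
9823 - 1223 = 8600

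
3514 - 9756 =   -  6242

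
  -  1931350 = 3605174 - 5536524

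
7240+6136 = 13376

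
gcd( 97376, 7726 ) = 2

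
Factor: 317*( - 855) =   -  3^2*5^1*19^1*317^1 = -  271035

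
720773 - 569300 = 151473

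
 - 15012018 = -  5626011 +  - 9386007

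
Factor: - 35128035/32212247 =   -  3^2*5^1*17^1 * 47^1*977^1* 32212247^( - 1)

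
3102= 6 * 517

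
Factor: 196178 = 2^1*47^1*2087^1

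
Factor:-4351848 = - 2^3*3^1* 179^1 * 1013^1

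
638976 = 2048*312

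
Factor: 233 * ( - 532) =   -  2^2*7^1*19^1*233^1 = -  123956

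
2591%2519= 72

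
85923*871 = 74838933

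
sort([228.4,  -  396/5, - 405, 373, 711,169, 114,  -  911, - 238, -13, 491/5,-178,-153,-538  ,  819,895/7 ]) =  [-911,-538, - 405,-238,-178, - 153,-396/5, - 13, 491/5, 114, 895/7,  169, 228.4, 373,711, 819] 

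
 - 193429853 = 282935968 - 476365821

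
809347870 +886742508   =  1696090378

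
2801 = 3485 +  - 684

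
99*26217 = 2595483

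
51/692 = 51/692 = 0.07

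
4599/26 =4599/26 = 176.88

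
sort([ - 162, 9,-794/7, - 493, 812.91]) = [ - 493, - 162,-794/7,9,812.91 ]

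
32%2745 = 32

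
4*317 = 1268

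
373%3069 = 373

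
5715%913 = 237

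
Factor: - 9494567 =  -9494567^1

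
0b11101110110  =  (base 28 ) 2C6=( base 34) 1m6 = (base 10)1910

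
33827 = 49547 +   -  15720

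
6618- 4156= 2462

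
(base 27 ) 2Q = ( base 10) 80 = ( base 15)55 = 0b1010000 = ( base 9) 88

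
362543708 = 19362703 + 343181005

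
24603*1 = 24603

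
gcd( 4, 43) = 1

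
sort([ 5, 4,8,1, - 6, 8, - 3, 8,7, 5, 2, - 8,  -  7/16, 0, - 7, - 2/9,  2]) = [ - 8, - 7, - 6,-3, - 7/16, - 2/9,0,1,2,2, 4,5,5,7,8,8,8]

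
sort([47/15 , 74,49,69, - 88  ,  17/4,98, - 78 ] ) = [-88, - 78,47/15,17/4,49,69,74,98]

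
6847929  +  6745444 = 13593373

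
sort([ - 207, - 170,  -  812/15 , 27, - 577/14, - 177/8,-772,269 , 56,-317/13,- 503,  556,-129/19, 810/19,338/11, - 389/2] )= [  -  772, - 503  , - 207,-389/2, - 170,-812/15, - 577/14, - 317/13, - 177/8,-129/19, 27 , 338/11, 810/19,56,  269,556]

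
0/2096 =0 = 0.00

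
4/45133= 4/45133 =0.00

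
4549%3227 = 1322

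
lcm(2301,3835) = 11505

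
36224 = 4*9056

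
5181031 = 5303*977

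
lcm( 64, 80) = 320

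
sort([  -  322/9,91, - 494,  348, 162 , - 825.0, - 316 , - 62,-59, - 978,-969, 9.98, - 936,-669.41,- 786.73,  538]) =[ -978, - 969,-936,-825.0, - 786.73, - 669.41,-494, - 316,-62,-59, - 322/9,9.98, 91, 162, 348,538] 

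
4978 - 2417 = 2561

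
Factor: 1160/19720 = 17^( - 1)= 1/17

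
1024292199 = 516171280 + 508120919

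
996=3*332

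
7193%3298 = 597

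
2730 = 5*546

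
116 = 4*29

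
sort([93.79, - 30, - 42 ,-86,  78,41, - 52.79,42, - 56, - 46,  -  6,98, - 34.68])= [ - 86, - 56, - 52.79, - 46, - 42, - 34.68, - 30, - 6,41,42,78,93.79 , 98] 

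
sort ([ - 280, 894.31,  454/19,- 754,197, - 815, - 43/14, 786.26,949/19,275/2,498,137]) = [ - 815,-754, - 280, - 43/14,454/19, 949/19,  137,275/2,197,498,786.26, 894.31 ] 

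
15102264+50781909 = 65884173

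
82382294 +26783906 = 109166200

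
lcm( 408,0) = 0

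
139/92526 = 139/92526 = 0.00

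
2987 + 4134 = 7121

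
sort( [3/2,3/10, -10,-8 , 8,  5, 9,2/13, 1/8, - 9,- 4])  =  [-10, - 9,  -  8, - 4,1/8  ,  2/13, 3/10,3/2 , 5,8,9] 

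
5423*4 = 21692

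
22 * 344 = 7568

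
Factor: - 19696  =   - 2^4*1231^1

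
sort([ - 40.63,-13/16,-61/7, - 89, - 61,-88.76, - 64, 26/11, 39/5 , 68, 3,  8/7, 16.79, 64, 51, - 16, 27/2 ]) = [ - 89, - 88.76, - 64,-61,-40.63,-16,  -  61/7, - 13/16, 8/7,  26/11, 3, 39/5,27/2,16.79,51, 64,68] 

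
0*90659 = 0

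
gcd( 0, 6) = 6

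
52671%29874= 22797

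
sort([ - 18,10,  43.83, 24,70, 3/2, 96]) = [ - 18, 3/2,10, 24, 43.83, 70 , 96] 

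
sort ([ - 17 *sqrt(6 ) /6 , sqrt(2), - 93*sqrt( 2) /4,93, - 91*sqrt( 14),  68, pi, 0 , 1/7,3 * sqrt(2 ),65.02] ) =[ - 91* sqrt( 14 ), - 93*sqrt( 2)/4, - 17 *sqrt( 6 )/6,  0,  1/7, sqrt( 2),pi,3 *sqrt( 2), 65.02, 68,93]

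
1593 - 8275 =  - 6682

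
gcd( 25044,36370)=2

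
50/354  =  25/177  =  0.14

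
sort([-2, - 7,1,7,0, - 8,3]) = [ - 8 ,  -  7, - 2,0, 1, 3, 7]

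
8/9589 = 8/9589  =  0.00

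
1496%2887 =1496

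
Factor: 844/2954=2/7 = 2^1 * 7^(  -  1)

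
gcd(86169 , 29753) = 1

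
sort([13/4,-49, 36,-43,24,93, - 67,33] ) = [ - 67, - 49,-43,13/4, 24,33, 36,93] 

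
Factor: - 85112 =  - 2^3*10639^1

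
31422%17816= 13606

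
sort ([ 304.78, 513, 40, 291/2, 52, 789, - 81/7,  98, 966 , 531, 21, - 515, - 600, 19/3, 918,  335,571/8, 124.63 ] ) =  [- 600, - 515 ,-81/7,19/3,21,  40,  52, 571/8, 98, 124.63,291/2,304.78, 335, 513, 531 , 789, 918 , 966 ] 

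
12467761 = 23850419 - 11382658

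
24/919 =24/919 =0.03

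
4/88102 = 2/44051 = 0.00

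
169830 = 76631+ 93199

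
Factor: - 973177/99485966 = -2^( - 1)  *809^( - 1 )*61487^( - 1 )*973177^1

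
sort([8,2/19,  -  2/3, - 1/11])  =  [ - 2/3, - 1/11, 2/19, 8 ] 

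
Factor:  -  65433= -3^1* 17^1*1283^1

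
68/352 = 17/88 = 0.19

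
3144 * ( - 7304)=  - 22963776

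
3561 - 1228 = 2333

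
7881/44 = 7881/44 = 179.11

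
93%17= 8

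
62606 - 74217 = - 11611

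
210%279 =210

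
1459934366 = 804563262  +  655371104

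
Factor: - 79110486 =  - 2^1*3^3*7^1*13^1*17^1*947^1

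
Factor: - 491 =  - 491^1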